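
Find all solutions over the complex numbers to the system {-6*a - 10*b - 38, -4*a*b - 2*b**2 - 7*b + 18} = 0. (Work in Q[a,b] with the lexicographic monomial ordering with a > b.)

Compute a lex Gröbner basis by Buchberger's algorithm.
f_1 = -6*a - 10*b - 38, LT = a.
f_2 = -4*a*b - 2*b**2 - 7*b + 18, LT = a*b.

S(f_1,f_2): lcm = a*b. S = 7/6*b**2 + 55/12*b + 9/2.
  leading term b**2: no divisor's leading term divides it; move 7/6*b**2 to the remainder.
  leading term b: no divisor's leading term divides it; move 55/12*b to the remainder.
  leading term 1: no divisor's leading term divides it; move 9/2 to the remainder.
  remainder 7/6*b**2 + 55/12*b + 9/2 ≠ 0; add h_3 = 7/6*b**2 + 55/12*b + 9/2 to the basis.

The other S-polynomials (S(f_1,h_3), S(f_2,h_3)) all reduce to 0 modulo the current basis, so we have a Gröbner basis.
Inter-reduce: drop elements whose leading term is divisible by another's, tail-reduce, and make monic.
Reduced Gröbner basis: {a + 5/3*b + 19/3, b**2 + 55/14*b + 27/7}.

Elimination: the polynomial b**2 + 55/14*b + 27/7 lies in the elimination ideal for b, so b ∈ {-2, -27/14}. For each such b, the remaining basis elements (now univariate) give the rest of the solution.
  b = -2: the earlier basis element becomes a + 3 = 0, giving a = -3 — point (-3, -2).
  b = -27/14: the earlier basis element becomes a + 131/42 = 0, giving a = -131/42 — point (-131/42, -27/14).

{(-3, -2), (-131/42, -27/14)}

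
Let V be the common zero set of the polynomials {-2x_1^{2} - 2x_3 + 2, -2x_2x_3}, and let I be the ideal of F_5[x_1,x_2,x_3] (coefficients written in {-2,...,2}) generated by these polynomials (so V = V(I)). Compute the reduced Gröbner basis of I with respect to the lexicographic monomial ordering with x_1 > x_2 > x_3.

G = {x_1^{2} + x_3 - 1, x_2x_3}

The reduced Gröbner basis is the canonical form of the ideal for this ordering.

f_1 = -2x_1^{2} - 2x_3 + 2, LT = x_1^{2}.
f_2 = -2x_2x_3, LT = x_2x_3.

The S-polynomials (S(f_1,f_2)) all reduce to 0 modulo the current basis, so we have a Gröbner basis.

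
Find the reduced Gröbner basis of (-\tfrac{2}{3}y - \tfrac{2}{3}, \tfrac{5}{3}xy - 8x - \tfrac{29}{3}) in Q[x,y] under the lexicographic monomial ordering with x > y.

Buchberger's algorithm terminates because the ascending chain of leading-term ideals stabilizes.

f_1 = -\tfrac{2}{3}y - \tfrac{2}{3}, LT = y.
f_2 = \tfrac{5}{3}xy - 8x - \tfrac{29}{3}, LT = xy.

S(f_1,f_2): lcm = xy. S = \tfrac{29}{5}x + \tfrac{29}{5}.
  leading term x: no divisor's leading term divides it; move \tfrac{29}{5}x to the remainder.
  leading term 1: no divisor's leading term divides it; move \tfrac{29}{5} to the remainder.
  remainder \tfrac{29}{5}x + \tfrac{29}{5} ≠ 0; add g_3 = \tfrac{29}{5}x + \tfrac{29}{5} to the basis.

S(f_1,g_3): leading monomials are coprime, so the S-polynomial reduces to 0 (Buchberger's first criterion).
S(f_2,g_3): lcm = xy. S = -\tfrac{24}{5}x - y - \tfrac{29}{5}.
  leading term x: subtract (-\tfrac{24}{29})·g_3 from -\tfrac{24}{5}x - y - \tfrac{29}{5} → -y - 1
  leading term y: subtract (\tfrac{3}{2})·f_1 from -y - 1 → 0
  remainder 0.

Every S-polynomial of the final basis reduces to 0, so we have a Gröbner basis.
Inter-reduce: drop elements whose leading term is divisible by another's, tail-reduce, and make monic.

G = {x + 1, y + 1}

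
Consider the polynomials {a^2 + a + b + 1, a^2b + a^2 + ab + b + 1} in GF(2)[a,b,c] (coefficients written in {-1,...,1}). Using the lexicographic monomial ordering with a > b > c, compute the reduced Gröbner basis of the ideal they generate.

f_1 = a^2 + a + b + 1, LT = a^2.
f_2 = a^2b + a^2 + ab + b + 1, LT = a^2b.

S(f_1,f_2): lcm = a^2b. S = a^2 + b^2 + 1.
  leading term a^2: subtract (1)·f_1 from a^2 + b^2 + 1 → a + b^2 + b
  leading term a: no divisor's leading term divides it; move a to the remainder.
  leading term b^2: no divisor's leading term divides it; move b^2 to the remainder.
  leading term b: no divisor's leading term divides it; move b to the remainder.
  remainder a + b^2 + b ≠ 0; add g_3 = a + b^2 + b to the basis.

S(f_1,g_3): lcm = a^2. S = ab^2 + ab + a + b + 1.
  leading term ab^2: subtract (b^2)·g_3 from ab^2 + ab + a + b + 1 → ab + a + b^4 + b^3 + b + 1
  leading term ab: subtract (b)·g_3 from ab + a + b^4 + b^3 + b + 1 → a + b^4 + b^2 + b + 1
  leading term a: subtract (1)·g_3 from a + b^4 + b^2 + b + 1 → b^4 + 1
  leading term b^4: no divisor's leading term divides it; move b^4 to the remainder.
  leading term 1: no divisor's leading term divides it; move 1 to the remainder.
  remainder b^4 + 1 ≠ 0; add g_4 = b^4 + 1 to the basis.

The other S-polynomials (S(f_2,g_3), S(f_1,g_4), S(f_2,g_4), S(g_3,g_4)) all reduce to 0 modulo the current basis, so we have a Gröbner basis.
Inter-reduce: drop elements whose leading term is divisible by another's, tail-reduce, and make monic.

G = {a + b^2 + b, b^4 + 1}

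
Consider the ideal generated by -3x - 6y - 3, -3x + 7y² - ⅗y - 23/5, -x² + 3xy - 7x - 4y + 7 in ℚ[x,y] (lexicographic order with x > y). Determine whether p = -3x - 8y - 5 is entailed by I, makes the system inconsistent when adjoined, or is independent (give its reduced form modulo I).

-3x - 8y - 5 lies in I (it reduces to 0).

First compute the reduced Gröbner basis of I by Buchberger's algorithm.
f_1 = -3x - 6y - 3, LT = x.
f_2 = -3x + 7y² - ⅗y - 23/5, LT = x.
f_3 = -x² + 3xy - 7x - 4y + 7, LT = x².

S(f_1,f_2): lcm = x. S = 7/3y² + 9/5y - 8/15.
  reduce S modulo (f_1, f_2, f_3):
  remainder 7/3y² + 9/5y - 8/15 ≠ 0; add h_4 = 7/3y² + 9/5y - 8/15 to the basis.

S(f_1,f_3): lcm = x². S = 5xy - 6x - 4y + 7.
  reduce S modulo (f_1, f_2, f_3, h_4):
  remainder 75/7y + 75/7 ≠ 0; add h_5 = 75/7y + 75/7 to the basis.

The other S-polynomials (S(f_2,f_3), S(f_1,h_4), S(f_2,h_4), S(f_3,h_4), S(f_1,h_5), S(f_2,h_5), S(f_3,h_5), S(h_4,h_5)) all reduce to 0 modulo the current basis, so we have a Gröbner basis.
Inter-reduce: drop elements whose leading term is divisible by another's, tail-reduce, and make monic.
Reduced Gröbner basis: {x - 1, y + 1}.
Label its elements g_1 = x - 1, g_2 = y + 1.

Reduce p = -3x - 8y - 5 modulo G:
  leading term x: subtract (-3)·g_1 from -3x - 8y - 5 → -8y - 8
  leading term y: subtract (-8)·g_2 from -8y - 8 → 0
  normal form = 0.
Since the normal form is 0, p ∈ I.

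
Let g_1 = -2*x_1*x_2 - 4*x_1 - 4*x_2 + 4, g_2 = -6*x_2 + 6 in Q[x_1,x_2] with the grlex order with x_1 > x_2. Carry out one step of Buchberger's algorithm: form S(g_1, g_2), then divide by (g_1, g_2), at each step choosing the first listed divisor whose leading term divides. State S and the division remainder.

lcm(LM(g_1), LM(g_2)) = x_1*x_2.
S = (lcm/LT(g_1))·g_1 − (lcm/LT(g_2))·g_2 = 3*x_1 + 2*x_2 - 2.
Reduce S modulo (g_1, g_2) in that order:
  leading term x_1: no divisor's leading term divides it; move 3*x_1 to the remainder.
  leading term x_2: subtract (-1/3)·g_2 from 2*x_2 - 2 → 0
The remainder 3*x_1 is nonzero, so it would be added as the next basis element.

S(g_1, g_2) = 3*x_1 + 2*x_2 - 2; remainder on division = 3*x_1.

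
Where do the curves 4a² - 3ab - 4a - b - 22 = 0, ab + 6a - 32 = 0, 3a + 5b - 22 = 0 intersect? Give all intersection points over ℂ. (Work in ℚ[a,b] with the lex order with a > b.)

{(4, 2)}

Compute a lex Gröbner basis by Buchberger's algorithm.
f_1 = 4a² - 3ab - 4a - b - 22, LT = a².
f_2 = ab + 6a - 32, LT = ab.
f_3 = 3a + 5b - 22, LT = a.

S(f_1,f_2): lcm = a²b. S = -6a² - ¾ab² - ab + 32a - ¼b² - 11/2b.
  leading term a²: subtract (-3/2)·f_1 from -6a² - ¾ab² - ab + 32a - ¼b² - 11/2b → -¾ab² - 11/2ab + 26a - ¼b² - 7b - 33
  leading term ab²: subtract (-¾b)·f_2 from -¾ab² - 11/2ab + 26a - ¼b² - 7b - 33 → -ab + 26a - ¼b² - 31b - 33
  leading term ab: subtract (-1)·f_2 from -ab + 26a - ¼b² - 31b - 33 → 32a - ¼b² - 31b - 65
  leading term a: subtract (32/3)·f_3 from 32a - ¼b² - 31b - 65 → -¼b² - 253/3b + 509/3
  leading term b²: no divisor's leading term divides it; move -¼b² to the remainder.
  leading term b: no divisor's leading term divides it; move -253/3b to the remainder.
  leading term 1: no divisor's leading term divides it; move 509/3 to the remainder.
  remainder -¼b² - 253/3b + 509/3 ≠ 0; add h_4 = -¼b² - 253/3b + 509/3 to the basis.

S(f_1,f_3): lcm = a². S = -29/12ab + 19/3a - ¼b - 11/2.
  leading term ab: subtract (-29/12)·f_2 from -29/12ab + 19/3a - ¼b - 11/2 → 125/6a - ¼b - 497/6
  leading term a: subtract (125/18)·f_3 from 125/6a - ¼b - 497/6 → -1259/36b + 1259/18
  leading term b: no divisor's leading term divides it; move -1259/36b to the remainder.
  leading term 1: no divisor's leading term divides it; move 1259/18 to the remainder.
  remainder -1259/36b + 1259/18 ≠ 0; add h_5 = -1259/36b + 1259/18 to the basis.

The other S-polynomials (S(f_2,f_3), S(f_1,h_4), S(f_2,h_4), S(f_3,h_4), S(f_1,h_5), S(f_2,h_5), S(f_3,h_5), S(h_4,h_5)) all reduce to 0 modulo the current basis, so we have a Gröbner basis.
Inter-reduce: drop elements whose leading term is divisible by another's, tail-reduce, and make monic.
Reduced Gröbner basis: {a - 4, b - 2}.

Elimination: the polynomial b - 2 lies in the elimination ideal for b, so b ∈ {2}. For each such b, the remaining basis elements (now univariate) give the rest of the solution.
  b = 2: the earlier basis element becomes a - 4 = 0, giving a = 4 — point (4, 2).
Each listed point satisfies every original equation (direct substitution).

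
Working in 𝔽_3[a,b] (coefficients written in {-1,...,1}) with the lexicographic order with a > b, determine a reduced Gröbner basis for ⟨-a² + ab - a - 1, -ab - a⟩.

f_1 = -a² + ab - a - 1, LT = a².
f_2 = -ab - a, LT = ab.

S(f_1,f_2): lcm = a²b. S = -a² - ab² + ab + b.
  leading term a²: subtract (1)·f_1 from -a² - ab² + ab + b → -ab² + a + b + 1
  leading term ab²: subtract (b)·f_2 from -ab² + a + b + 1 → ab + a + b + 1
  leading term ab: subtract (-1)·f_2 from ab + a + b + 1 → b + 1
  leading term b: no divisor's leading term divides it; move b to the remainder.
  leading term 1: no divisor's leading term divides it; move 1 to the remainder.
  remainder b + 1 ≠ 0; add g_3 = b + 1 to the basis.

The other S-polynomials (S(f_1,g_3), S(f_2,g_3)) all reduce to 0 modulo the current basis, so we have a Gröbner basis.
Inter-reduce: drop elements whose leading term is divisible by another's, tail-reduce, and make monic.

G = {a² - a + 1, b + 1}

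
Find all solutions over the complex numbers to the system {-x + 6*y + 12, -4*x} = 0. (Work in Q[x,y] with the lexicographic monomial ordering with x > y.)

{(0, -2)}

Compute a lex Gröbner basis by Buchberger's algorithm.
f_1 = -x + 6*y + 12, LT = x.
f_2 = -4*x, LT = x.

S(f_1,f_2): lcm = x. S = -6*y - 12.
  leading term y: no divisor's leading term divides it; move -6*y to the remainder.
  leading term 1: no divisor's leading term divides it; move -12 to the remainder.
  remainder -6*y - 12 ≠ 0; add h_3 = -6*y - 12 to the basis.

The other S-polynomials (S(f_1,h_3), S(f_2,h_3)) all reduce to 0 modulo the current basis, so we have a Gröbner basis.
Inter-reduce: drop elements whose leading term is divisible by another's, tail-reduce, and make monic.
Reduced Gröbner basis: {x, y + 2}.

Since the basis is lex-ordered, y + 2 is univariate in y. Its roots are {-2}. Back-substituting each root into the other basis elements fixes the other coordinates.
  y = -2: the earlier basis element becomes x = 0, giving x = 0 — point (0, -2).
Each listed point satisfies every original equation (direct substitution).
A lex Gröbner basis triangularizes the system, enabling back-substitution.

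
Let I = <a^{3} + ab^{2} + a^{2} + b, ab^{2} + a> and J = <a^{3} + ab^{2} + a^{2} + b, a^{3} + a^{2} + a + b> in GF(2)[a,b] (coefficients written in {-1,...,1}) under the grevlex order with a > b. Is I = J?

Equality of ideals is decidable: compute both reduced Gröbner bases (unique for the ordering) and check whether they agree.
Buchberger on the first generating set:
f_1 = a^{3} + ab^{2} + a^{2} + b, LT = a^{3}.
f_2 = ab^{2} + a, LT = ab^{2}.

S(f_1,f_2): lcm = a^{3}b^{2}. S = ab^{4} + a^{2}b^{2} + a^{3} + b^{3}.
  reduce S modulo (f_1, f_2):
  remainder b^{3} + b ≠ 0; add g_3 = b^{3} + b to the basis.

The other S-polynomials (S(f_1,g_3), S(f_2,g_3)) all reduce to 0 modulo the current basis, so we have a Gröbner basis.
Inter-reduce: drop elements whose leading term is divisible by another's, tail-reduce, and make monic.
Reduced Gröbner basis: {a^{3} + a^{2} + a + b, ab^{2} + a, b^{3} + b}.

Buchberger on the second generating set:
h_1 = a^{3} + ab^{2} + a^{2} + b, LT = a^{3}.
h_2 = a^{3} + a^{2} + a + b, LT = a^{3}.

S(h_1,h_2): lcm = a^{3}. S = ab^{2} + a.
  reduce S modulo (h_1, h_2):
  remainder ab^{2} + a ≠ 0; add k_3 = ab^{2} + a to the basis.

S(h_1,k_3): lcm = a^{3}b^{2}. S = ab^{4} + a^{2}b^{2} + a^{3} + b^{3}.
  reduce S modulo (h_1, h_2, k_3):
  remainder b^{3} + b ≠ 0; add k_4 = b^{3} + b to the basis.

The other S-polynomials (S(h_2,k_3), S(h_1,k_4), S(h_2,k_4), S(k_3,k_4)) all reduce to 0 modulo the current basis, so we have a Gröbner basis.
Inter-reduce: drop elements whose leading term is divisible by another's, tail-reduce, and make monic.
Reduced Gröbner basis: {a^{3} + a^{2} + a + b, ab^{2} + a, b^{3} + b}.

Same reduced basis, so the two generating sets span the same ideal.

Yes, the ideals are equal.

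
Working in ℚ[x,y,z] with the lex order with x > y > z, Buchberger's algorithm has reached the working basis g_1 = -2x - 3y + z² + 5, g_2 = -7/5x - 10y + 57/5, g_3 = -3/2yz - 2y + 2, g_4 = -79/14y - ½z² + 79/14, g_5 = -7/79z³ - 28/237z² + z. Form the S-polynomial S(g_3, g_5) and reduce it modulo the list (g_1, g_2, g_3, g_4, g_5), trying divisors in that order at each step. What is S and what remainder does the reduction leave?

lcm(LM(g_3), LM(g_5)) = yz³.
S = (lcm/LT(g_3))·g_3 − (lcm/LT(g_5))·g_5 = 79/7yz - 4/3z².
Reduce S modulo (g_1, g_2, g_3, g_4, g_5) in that order:
  leading term yz: subtract (-158/21)·g_3 from 79/7yz - 4/3z² → -316/21y - 4/3z² + 316/21
  leading term y: subtract (8/3)·g_4 from -316/21y - 4/3z² + 316/21 → 0
The remainder is 0, so this S-polynomial contributes no new basis element.

S(g_3, g_5) = 79/7yz - 4/3z²; remainder on division = 0.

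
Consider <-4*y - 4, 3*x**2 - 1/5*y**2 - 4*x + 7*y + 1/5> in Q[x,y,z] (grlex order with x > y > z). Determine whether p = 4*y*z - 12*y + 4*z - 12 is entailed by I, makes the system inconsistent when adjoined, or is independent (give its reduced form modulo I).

First compute the reduced Gröbner basis of I by Buchberger's algorithm.
f_1 = -4*y - 4, LT = y.
f_2 = 3*x**2 - 1/5*y**2 - 4*x + 7*y + 1/5, LT = x**2.

The S-polynomials (S(f_1,f_2)) all reduce to 0 modulo the current basis, so we have a Gröbner basis.
Inter-reduce: drop elements whose leading term is divisible by another's, tail-reduce, and make monic.
Reduced Gröbner basis: {x**2 - 4/3*x - 7/3, y + 1}.
Label its elements g_1 = x**2 - 4/3*x - 7/3, g_2 = y + 1.

Reduce p = 4*y*z - 12*y + 4*z - 12 modulo G:
  leading term y*z: subtract (4*z)·g_2 from 4*y*z - 12*y + 4*z - 12 → -12*y - 12
  leading term y: subtract (-12)·g_2 from -12*y - 12 → 0
  normal form = 0.
Since the normal form is 0, p ∈ I.

4*y*z - 12*y + 4*z - 12 lies in I (it reduces to 0).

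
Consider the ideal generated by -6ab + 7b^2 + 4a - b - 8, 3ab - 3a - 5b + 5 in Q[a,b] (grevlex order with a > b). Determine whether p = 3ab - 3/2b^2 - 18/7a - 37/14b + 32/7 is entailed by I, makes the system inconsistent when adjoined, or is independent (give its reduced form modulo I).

First compute the reduced Gröbner basis of I by Buchberger's algorithm.
f_1 = -6ab + 7b^2 + 4a - b - 8, LT = ab.
f_2 = 3ab - 3a - 5b + 5, LT = ab.

S(f_1,f_2): lcm = ab. S = -7/6b^2 + 1/3a + 11/6b - 1/3.
  leading term b^2: no divisor's leading term divides it; move -7/6b^2 to the remainder.
  leading term a: no divisor's leading term divides it; move 1/3a to the remainder.
  leading term b: no divisor's leading term divides it; move 11/6b to the remainder.
  leading term 1: no divisor's leading term divides it; move -1/3 to the remainder.
  remainder -7/6b^2 + 1/3a + 11/6b - 1/3 ≠ 0; add h_3 = -7/6b^2 + 1/3a + 11/6b - 1/3 to the basis.

S(f_1,h_3): lcm = ab^2. S = -7/6b^3 + 2/7a^2 + 19/21ab + 1/6b^2 - 2/7a + 4/3b.
  leading term b^3: subtract (b)·h_3 from -7/6b^3 + 2/7a^2 + 19/21ab + 1/6b^2 - 2/7a + 4/3b → 2/7a^2 + 4/7ab - 5/3b^2 - 2/7a + 5/3b
  leading term a^2: no divisor's leading term divides it; move 2/7a^2 to the remainder.
  leading term ab: subtract (-2/21)·f_1 from 4/7ab - 5/3b^2 - 2/7a + 5/3b → -b^2 + 2/21a + 11/7b - 16/21
  leading term b^2: subtract (6/7)·h_3 from -b^2 + 2/21a + 11/7b - 16/21 → -4/21a - 10/21
  leading term a: no divisor's leading term divides it; move -4/21a to the remainder.
  leading term 1: no divisor's leading term divides it; move -10/21 to the remainder.
  remainder 2/7a^2 - 4/21a - 10/21 ≠ 0; add h_4 = 2/7a^2 - 4/21a - 10/21 to the basis.

The other S-polynomials (S(f_2,h_3), S(f_1,h_4), S(f_2,h_4), S(h_3,h_4)) all reduce to 0 modulo the current basis, so we have a Gröbner basis.
Inter-reduce: drop elements whose leading term is divisible by another's, tail-reduce, and make monic.
Reduced Gröbner basis: {a^2 - 2/3a - 5/3, ab - a - 5/3b + 5/3, b^2 - 2/7a - 11/7b + 2/7}.
Label its elements g_1 = a^2 - 2/3a - 5/3, g_2 = ab - a - 5/3b + 5/3, g_3 = b^2 - 2/7a - 11/7b + 2/7.

Reduce p = 3ab - 3/2b^2 - 18/7a - 37/14b + 32/7 modulo G:
  leading term ab: subtract (3)·g_2 from 3ab - 3/2b^2 - 18/7a - 37/14b + 32/7 → -3/2b^2 + 3/7a + 33/14b - 3/7
  leading term b^2: subtract (-3/2)·g_3 from -3/2b^2 + 3/7a + 33/14b - 3/7 → 0
  normal form = 0.
Since the normal form is 0, p ∈ I.

3ab - 3/2b^2 - 18/7a - 37/14b + 32/7 lies in I (it reduces to 0).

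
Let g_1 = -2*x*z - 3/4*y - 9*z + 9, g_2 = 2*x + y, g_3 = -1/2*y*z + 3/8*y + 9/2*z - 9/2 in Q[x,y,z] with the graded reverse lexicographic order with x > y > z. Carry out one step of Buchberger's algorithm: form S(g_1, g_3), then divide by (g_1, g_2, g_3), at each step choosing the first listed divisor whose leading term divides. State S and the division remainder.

S(g_1, g_3) = 3/4*x*y + 3/8*y**2 + 9*x*z + 9/2*y*z - 9*x - 9/2*y; remainder on division = 0.

lcm(LM(g_1), LM(g_3)) = x*y*z.
S = (lcm/LT(g_1))·g_1 − (lcm/LT(g_3))·g_3 = 3/4*x*y + 3/8*y**2 + 9*x*z + 9/2*y*z - 9*x - 9/2*y.
Reduce S modulo (g_1, g_2, g_3) in that order:
  leading term x*y: subtract (3/8*y)·g_2 from 3/4*x*y + 3/8*y**2 + 9*x*z + 9/2*y*z - 9*x - 9/2*y → 9*x*z + 9/2*y*z - 9*x - 9/2*y
  leading term x*z: subtract (-9/2)·g_1 from 9*x*z + 9/2*y*z - 9*x - 9/2*y → 9/2*y*z - 9*x - 63/8*y - 81/2*z + 81/2
  leading term y*z: subtract (-9)·g_3 from 9/2*y*z - 9*x - 63/8*y - 81/2*z + 81/2 → -9*x - 9/2*y
  leading term x: subtract (-9/2)·g_2 from -9*x - 9/2*y → 0
The remainder is 0, so this S-polynomial contributes no new basis element.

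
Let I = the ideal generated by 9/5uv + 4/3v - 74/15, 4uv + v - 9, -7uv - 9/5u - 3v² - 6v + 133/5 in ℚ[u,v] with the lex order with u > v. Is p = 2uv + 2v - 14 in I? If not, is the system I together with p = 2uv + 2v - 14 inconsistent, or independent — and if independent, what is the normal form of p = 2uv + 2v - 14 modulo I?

Adjoining 2uv + 2v - 14 makes the ideal the whole ring: the system is inconsistent.

First compute the reduced Gröbner basis of I by Buchberger's algorithm.
f_1 = 9/5uv + 4/3v - 74/15, LT = uv.
f_2 = 4uv + v - 9, LT = uv.
f_3 = -7uv - 9/5u - 3v² - 6v + 133/5, LT = uv.

S(f_1,f_2): lcm = uv. S = 53/108v - 53/108.
  reduce S modulo (f_1, f_2, f_3):
  remainder 53/108v - 53/108 ≠ 0; add h_4 = 53/108v - 53/108 to the basis.

S(f_1,f_3): lcm = uv. S = -9/35u - 3/7v² - 22/189v + 143/135.
  reduce S modulo (f_1, f_2, f_3, h_4):
  remainder -9/35u + 18/35 ≠ 0; add h_5 = -9/35u + 18/35 to the basis.

The other S-polynomials (S(f_2,f_3), S(f_1,h_4), S(f_2,h_4), S(f_3,h_4), S(f_1,h_5), S(f_2,h_5), S(f_3,h_5), S(h_4,h_5)) all reduce to 0 modulo the current basis, so we have a Gröbner basis.
Inter-reduce: drop elements whose leading term is divisible by another's, tail-reduce, and make monic.
Reduced Gröbner basis: {u - 2, v - 1}.
Label its elements g_1 = u - 2, g_2 = v - 1.

Reduce p = 2uv + 2v - 14 modulo G:
  leading term uv: subtract (2v)·g_1 from 2uv + 2v - 14 → 6v - 14
  leading term v: subtract (6)·g_2 from 6v - 14 → -8
  leading term 1: no divisor's leading term divides it; move -8 to the remainder.
  normal form = -8.
The normal form is nonzero, so p ∉ I. Since p minus its normal form lies in I, I + (p) = I + (r) where r = -8; decide whether this ideal is the whole ring.
Here r = -8 is a nonzero constant, hence a unit: 1 ∈ I + (p), the Gröbner basis of I + (p) is {1}, and the enlarged system has no common solution — adjoining p is inconsistent.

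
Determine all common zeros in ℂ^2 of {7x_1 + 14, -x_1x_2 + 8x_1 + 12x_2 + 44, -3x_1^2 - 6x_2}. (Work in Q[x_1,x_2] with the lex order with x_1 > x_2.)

{(-2, -2)}

Compute a lex Gröbner basis by Buchberger's algorithm.
f_1 = 7x_1 + 14, LT = x_1.
f_2 = -x_1x_2 + 8x_1 + 12x_2 + 44, LT = x_1x_2.
f_3 = -3x_1^2 - 6x_2, LT = x_1^2.

S(f_1,f_2): lcm = x_1x_2. S = 8x_1 + 14x_2 + 44.
  leading term x_1: subtract (8/7)·f_1 from 8x_1 + 14x_2 + 44 → 14x_2 + 28
  leading term x_2: no divisor's leading term divides it; move 14x_2 to the remainder.
  leading term 1: no divisor's leading term divides it; move 28 to the remainder.
  remainder 14x_2 + 28 ≠ 0; add h_4 = 14x_2 + 28 to the basis.

The other S-polynomials (S(f_1,f_3), S(f_2,f_3), S(f_1,h_4), S(f_2,h_4), S(f_3,h_4)) all reduce to 0 modulo the current basis, so we have a Gröbner basis.
Inter-reduce: drop elements whose leading term is divisible by another's, tail-reduce, and make monic.
Reduced Gröbner basis: {x_1 + 2, x_2 + 2}.

Elimination: the polynomial x_2 + 2 lies in the elimination ideal for x_2, so x_2 ∈ {-2}. For each such x_2, the remaining basis elements (now univariate) give the rest of the solution.
  x_2 = -2: the earlier basis element becomes x_1 + 2 = 0, giving x_1 = -2 — point (-2, -2).
Check: every point annihilates each of the original generators.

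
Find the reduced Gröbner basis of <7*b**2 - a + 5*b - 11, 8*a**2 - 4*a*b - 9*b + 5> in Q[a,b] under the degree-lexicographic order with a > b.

f_1 = 7*b**2 - a + 5*b - 11, LT = b**2.
f_2 = 8*a**2 - 4*a*b - 9*b + 5, LT = a**2.

The S-polynomials (S(f_1,f_2)) all reduce to 0 modulo the current basis, so we have a Gröbner basis.

G = {a**2 - 1/2*a*b - 9/8*b + 5/8, b**2 - 1/7*a + 5/7*b - 11/7}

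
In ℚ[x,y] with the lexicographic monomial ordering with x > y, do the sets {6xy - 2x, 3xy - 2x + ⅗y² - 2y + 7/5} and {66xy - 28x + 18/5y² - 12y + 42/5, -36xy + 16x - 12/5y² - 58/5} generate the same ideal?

For a fixed monomial order, each ideal has a unique reduced Gröbner basis; comparing bases decides equality.
Buchberger on the first generating set:
f_1 = 6xy - 2x, LT = xy.
f_2 = 3xy - 2x + ⅗y² - 2y + 7/5, LT = xy.

S(f_1,f_2): lcm = xy. S = ⅓x - ⅕y² + ⅔y - 7/15.
  leading term x: no divisor's leading term divides it; move ⅓x to the remainder.
  leading term y²: no divisor's leading term divides it; move -⅕y² to the remainder.
  leading term y: no divisor's leading term divides it; move ⅔y to the remainder.
  leading term 1: no divisor's leading term divides it; move -7/15 to the remainder.
  remainder ⅓x - ⅕y² + ⅔y - 7/15 ≠ 0; add g_3 = ⅓x - ⅕y² + ⅔y - 7/15 to the basis.

S(f_1,g_3): lcm = xy. S = -⅓x + ⅗y³ - 2y² + 7/5y.
  leading term x: subtract (-1)·g_3 from -⅓x + ⅗y³ - 2y² + 7/5y → ⅗y³ - 11/5y² + 31/15y - 7/15
  leading term y³: no divisor's leading term divides it; move ⅗y³ to the remainder.
  leading term y²: no divisor's leading term divides it; move -11/5y² to the remainder.
  leading term y: no divisor's leading term divides it; move 31/15y to the remainder.
  leading term 1: no divisor's leading term divides it; move -7/15 to the remainder.
  remainder ⅗y³ - 11/5y² + 31/15y - 7/15 ≠ 0; add g_4 = ⅗y³ - 11/5y² + 31/15y - 7/15 to the basis.

The other S-polynomials (S(f_2,g_3), S(f_1,g_4), S(f_2,g_4), S(g_3,g_4)) all reduce to 0 modulo the current basis, so we have a Gröbner basis.
Inter-reduce: drop elements whose leading term is divisible by another's, tail-reduce, and make monic.
Reduced Gröbner basis: {x - ⅗y² + 2y - 7/5, y³ - 11/3y² + 31/9y - 7/9}.

Buchberger on the second generating set:
h_1 = 66xy - 28x + 18/5y² - 12y + 42/5, LT = xy.
h_2 = -36xy + 16x - 12/5y² - 58/5, LT = xy.

S(h_1,h_2): lcm = xy. S = 2/99x - 2/165y² - 2/11y - 193/990.
  leading term x: no divisor's leading term divides it; move 2/99x to the remainder.
  leading term y²: no divisor's leading term divides it; move -2/165y² to the remainder.
  leading term y: no divisor's leading term divides it; move -2/11y to the remainder.
  leading term 1: no divisor's leading term divides it; move -193/990 to the remainder.
  remainder 2/99x - 2/165y² - 2/11y - 193/990 ≠ 0; add k_3 = 2/99x - 2/165y² - 2/11y - 193/990 to the basis.

S(h_1,k_3): lcm = xy. S = -14/33x + ⅗y³ + 498/55y² + 2083/220y + 7/55.
  leading term x: subtract (-21)·k_3 from -14/33x + ⅗y³ + 498/55y² + 2083/220y + 7/55 → ⅗y³ + 44/5y² + 113/20y - 119/30
  leading term y³: no divisor's leading term divides it; move ⅗y³ to the remainder.
  leading term y²: no divisor's leading term divides it; move 44/5y² to the remainder.
  leading term y: no divisor's leading term divides it; move 113/20y to the remainder.
  leading term 1: no divisor's leading term divides it; move -119/30 to the remainder.
  remainder ⅗y³ + 44/5y² + 113/20y - 119/30 ≠ 0; add k_4 = ⅗y³ + 44/5y² + 113/20y - 119/30 to the basis.

The other S-polynomials (S(h_2,k_3), S(h_1,k_4), S(h_2,k_4), S(k_3,k_4)) all reduce to 0 modulo the current basis, so we have a Gröbner basis.
Inter-reduce: drop elements whose leading term is divisible by another's, tail-reduce, and make monic.
Reduced Gröbner basis: {x - ⅗y² - 9y - 193/20, y³ + 44/3y² + 113/12y - 119/18}.

These differ, so the ideals are not equal.

No, the ideals differ.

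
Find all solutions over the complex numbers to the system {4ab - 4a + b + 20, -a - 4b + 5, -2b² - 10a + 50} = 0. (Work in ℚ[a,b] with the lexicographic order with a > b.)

{(5, 0)}

Compute a lex Gröbner basis by Buchberger's algorithm.
f_1 = 4ab - 4a + b + 20, LT = ab.
f_2 = -a - 4b + 5, LT = a.
f_3 = -10a - 2b² + 50, LT = a.

S(f_1,f_2): lcm = ab. S = -a - 4b² + 21/4b + 5.
  leading term a: subtract (1)·f_2 from -a - 4b² + 21/4b + 5 → -4b² + 37/4b
  leading term b²: no divisor's leading term divides it; move -4b² to the remainder.
  leading term b: no divisor's leading term divides it; move 37/4b to the remainder.
  remainder -4b² + 37/4b ≠ 0; add h_4 = -4b² + 37/4b to the basis.

S(f_1,f_3): lcm = ab. S = -a - ⅕b³ + 21/4b + 5.
  leading term a: subtract (1)·f_2 from -a - ⅕b³ + 21/4b + 5 → -⅕b³ + 37/4b
  leading term b³: subtract (1/20b)·h_4 from -⅕b³ + 37/4b → -37/80b² + 37/4b
  leading term b²: subtract (37/320)·h_4 from -37/80b² + 37/4b → 10471/1280b
  leading term b: no divisor's leading term divides it; move 10471/1280b to the remainder.
  remainder 10471/1280b ≠ 0; add h_5 = 10471/1280b to the basis.

The other S-polynomials (S(f_2,f_3), S(f_1,h_4), S(f_2,h_4), S(f_3,h_4), S(f_1,h_5), S(f_2,h_5), S(f_3,h_5), S(h_4,h_5)) all reduce to 0 modulo the current basis, so we have a Gröbner basis.
Inter-reduce: drop elements whose leading term is divisible by another's, tail-reduce, and make monic.
Reduced Gröbner basis: {a - 5, b}.

A lex Gröbner basis eliminates variables successively. Here b depends only on b, with roots {0}; lifting each root through the earlier basis elements recovers the full solutions.
  b = 0: the earlier basis element becomes a - 5 = 0, giving a = 5 — point (5, 0).
Each listed point satisfies every original equation (direct substitution).
This is the nonlinear analogue of row-reducing a linear system.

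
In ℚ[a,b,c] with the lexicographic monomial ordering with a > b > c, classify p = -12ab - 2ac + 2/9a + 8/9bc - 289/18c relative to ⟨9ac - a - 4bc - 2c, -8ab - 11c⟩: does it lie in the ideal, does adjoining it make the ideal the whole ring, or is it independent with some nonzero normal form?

-12ab - 2ac + 2/9a + 8/9bc - 289/18c lies in I (it reduces to 0).

First compute the reduced Gröbner basis of I by Buchberger's algorithm.
f_1 = 9ac - a - 4bc - 2c, LT = ac.
f_2 = -8ab - 11c, LT = ab.

S(f_1,f_2): lcm = abc. S = -1/9ab - 4/9b²c - 2/9bc - 11/8c².
  reduce S modulo (f_1, f_2):
  remainder -4/9b²c - 2/9bc - 11/8c² + 11/72c ≠ 0; add h_3 = -4/9b²c - 2/9bc - 11/8c² + 11/72c to the basis.

The other S-polynomials (S(f_1,h_3), S(f_2,h_3)) all reduce to 0 modulo the current basis, so we have a Gröbner basis.
Inter-reduce: drop elements whose leading term is divisible by another's, tail-reduce, and make monic.
Reduced Gröbner basis: {ab + 11/8c, ac - 1/9a - 4/9bc - 2/9c, b²c + ½bc + 99/32c² - 11/32c}.
Label its elements g_1 = ab + 11/8c, g_2 = ac - 1/9a - 4/9bc - 2/9c, g_3 = b²c + ½bc + 99/32c² - 11/32c.

Reduce p = -12ab - 2ac + 2/9a + 8/9bc - 289/18c modulo G:
  leading term ab: subtract (-12)·g_1 from -12ab - 2ac + 2/9a + 8/9bc - 289/18c → -2ac + 2/9a + 8/9bc + 4/9c
  leading term ac: subtract (-2)·g_2 from -2ac + 2/9a + 8/9bc + 4/9c → 0
  normal form = 0.
Since the normal form is 0, p ∈ I.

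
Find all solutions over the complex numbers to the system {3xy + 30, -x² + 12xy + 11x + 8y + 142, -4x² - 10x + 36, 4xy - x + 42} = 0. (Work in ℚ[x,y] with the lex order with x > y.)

{(2, -5)}

Compute a lex Gröbner basis by Buchberger's algorithm.
f_1 = 3xy + 30, LT = xy.
f_2 = -x² + 12xy + 11x + 8y + 142, LT = x².
f_3 = -4x² - 10x + 36, LT = x².
f_4 = 4xy - x + 42, LT = xy.

S(f_1,f_2): lcm = x²y. S = 12xy² + 11xy + 10x + 8y² + 142y.
  leading term xy²: subtract (4y)·f_1 from 12xy² + 11xy + 10x + 8y² + 142y → 11xy + 10x + 8y² + 22y
  leading term xy: subtract (11/3)·f_1 from 11xy + 10x + 8y² + 22y → 10x + 8y² + 22y - 110
  leading term x: no divisor's leading term divides it; move 10x to the remainder.
  leading term y²: no divisor's leading term divides it; move 8y² to the remainder.
  leading term y: no divisor's leading term divides it; move 22y to the remainder.
  leading term 1: no divisor's leading term divides it; move -110 to the remainder.
  remainder 10x + 8y² + 22y - 110 ≠ 0; add h_5 = 10x + 8y² + 22y - 110 to the basis.

S(f_1,f_3): lcm = x²y. S = -5/2xy + 10x + 9y.
  leading term xy: subtract (-⅚)·f_1 from -5/2xy + 10x + 9y → 10x + 9y + 25
  leading term x: subtract (1)·h_5 from 10x + 9y + 25 → -8y² - 13y + 135
  leading term y²: no divisor's leading term divides it; move -8y² to the remainder.
  leading term y: no divisor's leading term divides it; move -13y to the remainder.
  leading term 1: no divisor's leading term divides it; move 135 to the remainder.
  remainder -8y² - 13y + 135 ≠ 0; add h_6 = -8y² - 13y + 135 to the basis.

S(f_1,f_4): lcm = xy. S = ¼x - ½.
  leading term x: subtract (1/40)·h_5 from ¼x - ½ → -⅕y² - 11/20y + 9/4
  leading term y²: subtract (1/40)·h_6 from -⅕y² - 11/20y + 9/4 → -9/40y - 9/8
  leading term y: no divisor's leading term divides it; move -9/40y to the remainder.
  leading term 1: no divisor's leading term divides it; move -9/8 to the remainder.
  remainder -9/40y - 9/8 ≠ 0; add h_7 = -9/40y - 9/8 to the basis.

S(f_2,f_3): lcm = x². S = -12xy - 27/2x - 8y - 133.
  leading term xy: subtract (-4)·f_1 from -12xy - 27/2x - 8y - 133 → -27/2x - 8y - 13
  leading term x: subtract (-27/20)·h_5 from -27/2x - 8y - 13 → 54/5y² + 217/10y - 323/2
  leading term y²: subtract (-27/20)·h_6 from 54/5y² + 217/10y - 323/2 → 83/20y + 83/4
  leading term y: subtract (-166/9)·h_7 from 83/20y + 83/4 → 0
  remainder 0.

S(f_2,f_4): lcm = x²y. S = ¼x² - 12xy² - 11xy - 21/2x - 8y² - 142y.
  leading term x²: subtract (-¼)·f_2 from ¼x² - 12xy² - 11xy - 21/2x - 8y² - 142y → -12xy² - 8xy - 31/4x - 8y² - 140y + 71/2
  leading term xy²: subtract (-4y)·f_1 from -12xy² - 8xy - 31/4x - 8y² - 140y + 71/2 → -8xy - 31/4x - 8y² - 20y + 71/2
  leading term xy: subtract (-8/3)·f_1 from -8xy - 31/4x - 8y² - 20y + 71/2 → -31/4x - 8y² - 20y + 231/2
  leading term x: subtract (-31/40)·h_5 from -31/4x - 8y² - 20y + 231/2 → -9/5y² - 59/20y + 121/4
  leading term y²: subtract (9/40)·h_6 from -9/5y² - 59/20y + 121/4 → -1/40y - ⅛
  leading term y: subtract (1/9)·h_7 from -1/40y - ⅛ → 0
  remainder 0.

S(f_3,f_4): lcm = x²y. S = ¼x² + 5/2xy - 21/2x - 9y.
  leading term x²: subtract (-¼)·f_2 from ¼x² + 5/2xy - 21/2x - 9y → 11/2xy - 31/4x - 7y + 71/2
  leading term xy: subtract (11/6)·f_1 from 11/2xy - 31/4x - 7y + 71/2 → -31/4x - 7y - 39/2
  leading term x: subtract (-31/40)·h_5 from -31/4x - 7y - 39/2 → 31/5y² + 201/20y - 419/4
  leading term y²: subtract (-31/40)·h_6 from 31/5y² + 201/20y - 419/4 → -1/40y - ⅛
  leading term y: subtract (1/9)·h_7 from -1/40y - ⅛ → 0
  remainder 0.

S(f_1,h_5): lcm = xy. S = -⅘y³ - 11/5y² + 11y + 10.
  leading term y³: subtract (1/10y)·h_6 from -⅘y³ - 11/5y² + 11y + 10 → -9/10y² - 5/2y + 10
  leading term y²: subtract (9/80)·h_6 from -9/10y² - 5/2y + 10 → -83/80y - 83/16
  leading term y: subtract (83/18)·h_7 from -83/80y - 83/16 → 0
  remainder 0.

S(f_2,h_5): lcm = x². S = -⅘xy² - 71/5xy - 8y - 142.
  leading term xy²: subtract (-4/15y)·f_1 from -⅘xy² - 71/5xy - 8y - 142 → -71/5xy - 142
  leading term xy: subtract (-71/15)·f_1 from -71/5xy - 142 → 0
  remainder 0.

S(f_3,h_5): lcm = x². S = -⅘xy² - 11/5xy + 27/2x - 9.
  leading term xy²: subtract (-4/15y)·f_1 from -⅘xy² - 11/5xy + 27/2x - 9 → -11/5xy + 27/2x + 8y - 9
  leading term xy: subtract (-11/15)·f_1 from -11/5xy + 27/2x + 8y - 9 → 27/2x + 8y + 13
  leading term x: subtract (27/20)·h_5 from 27/2x + 8y + 13 → -54/5y² - 217/10y + 323/2
  leading term y²: subtract (27/20)·h_6 from -54/5y² - 217/10y + 323/2 → -83/20y - 83/4
  leading term y: subtract (166/9)·h_7 from -83/20y - 83/4 → 0
  remainder 0.

S(f_4,h_5): lcm = xy. S = -¼x - ⅘y³ - 11/5y² + 11y + 21/2.
  leading term x: subtract (-1/40)·h_5 from -¼x - ⅘y³ - 11/5y² + 11y + 21/2 → -⅘y³ - 2y² + 231/20y + 31/4
  leading term y³: subtract (1/10y)·h_6 from -⅘y³ - 2y² + 231/20y + 31/4 → -7/10y² - 39/20y + 31/4
  leading term y²: subtract (7/80)·h_6 from -7/10y² - 39/20y + 31/4 → -13/16y - 65/16
  leading term y: subtract (65/18)·h_7 from -13/16y - 65/16 → 0
  remainder 0.

S(f_1,h_6): lcm = xy². S = -13/8xy + 135/8x + 10y.
  leading term xy: subtract (-13/24)·f_1 from -13/8xy + 135/8x + 10y → 135/8x + 10y + 65/4
  leading term x: subtract (27/16)·h_5 from 135/8x + 10y + 65/4 → -27/2y² - 217/8y + 1615/8
  leading term y²: subtract (27/16)·h_6 from -27/2y² - 217/8y + 1615/8 → -83/16y - 415/16
  leading term y: subtract (415/18)·h_7 from -83/16y - 415/16 → 0
  remainder 0.

S(f_2,h_6): leading monomials are coprime, so the S-polynomial reduces to 0 (Buchberger's first criterion).
S(f_3,h_6): leading monomials are coprime, so the S-polynomial reduces to 0 (Buchberger's first criterion).
S(f_4,h_6): lcm = xy². S = -15/8xy + 135/8x + 21/2y.
  leading term xy: subtract (-⅝)·f_1 from -15/8xy + 135/8x + 21/2y → 135/8x + 21/2y + 75/4
  leading term x: subtract (27/16)·h_5 from 135/8x + 21/2y + 75/4 → -27/2y² - 213/8y + 1635/8
  leading term y²: subtract (27/16)·h_6 from -27/2y² - 213/8y + 1635/8 → -75/16y - 375/16
  leading term y: subtract (125/6)·h_7 from -75/16y - 375/16 → 0
  remainder 0.

S(h_5,h_6): leading monomials are coprime, so the S-polynomial reduces to 0 (Buchberger's first criterion).
S(f_1,h_7): lcm = xy. S = -5x + 10.
  leading term x: subtract (-½)·h_5 from -5x + 10 → 4y² + 11y - 45
  leading term y²: subtract (-½)·h_6 from 4y² + 11y - 45 → 9/2y + 45/2
  leading term y: subtract (-20)·h_7 from 9/2y + 45/2 → 0
  remainder 0.

S(f_2,h_7): leading monomials are coprime, so the S-polynomial reduces to 0 (Buchberger's first criterion).
S(f_3,h_7): leading monomials are coprime, so the S-polynomial reduces to 0 (Buchberger's first criterion).
S(f_4,h_7): lcm = xy. S = -21/4x + 21/2.
  leading term x: subtract (-21/40)·h_5 from -21/4x + 21/2 → 21/5y² + 231/20y - 189/4
  leading term y²: subtract (-21/40)·h_6 from 21/5y² + 231/20y - 189/4 → 189/40y + 189/8
  leading term y: subtract (-21)·h_7 from 189/40y + 189/8 → 0
  remainder 0.

S(h_5,h_7): leading monomials are coprime, so the S-polynomial reduces to 0 (Buchberger's first criterion).
S(h_6,h_7): lcm = y². S = -27/8y - 135/8.
  leading term y: subtract (15)·h_7 from -27/8y - 135/8 → 0
  remainder 0.

Every S-polynomial of the final basis reduces to 0, so we have a Gröbner basis.
Inter-reduce: drop elements whose leading term is divisible by another's, tail-reduce, and make monic.
Reduced Gröbner basis: {x - 2, y + 5}.

Elimination: the polynomial y + 5 lies in the elimination ideal for y, so y ∈ {-5}. For each such y, the remaining basis elements (now univariate) give the rest of the solution.
  y = -5: the earlier basis element becomes x - 2 = 0, giving x = 2 — point (2, -5).
Check: every point annihilates each of the original generators.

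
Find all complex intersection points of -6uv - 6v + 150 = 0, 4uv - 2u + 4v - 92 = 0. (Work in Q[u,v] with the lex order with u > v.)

{(4, 5)}

Compute a lex Gröbner basis by Buchberger's algorithm.
f_1 = -6uv - 6v + 150, LT = uv.
f_2 = 4uv - 2u + 4v - 92, LT = uv.

S(f_1,f_2): lcm = uv. S = 1/2u - 2.
  leading term u: no divisor's leading term divides it; move 1/2u to the remainder.
  leading term 1: no divisor's leading term divides it; move -2 to the remainder.
  remainder 1/2u - 2 ≠ 0; add h_3 = 1/2u - 2 to the basis.

S(f_1,h_3): lcm = uv. S = 5v - 25.
  leading term v: no divisor's leading term divides it; move 5v to the remainder.
  leading term 1: no divisor's leading term divides it; move -25 to the remainder.
  remainder 5v - 25 ≠ 0; add h_4 = 5v - 25 to the basis.

The other S-polynomials (S(f_2,h_3), S(f_1,h_4), S(f_2,h_4), S(h_3,h_4)) all reduce to 0 modulo the current basis, so we have a Gröbner basis.
Inter-reduce: drop elements whose leading term is divisible by another's, tail-reduce, and make monic.
Reduced Gröbner basis: {u - 4, v - 5}.

A lex Gröbner basis eliminates variables successively. Here v - 5 depends only on v, with roots {5}; lifting each root through the earlier basis elements recovers the full solutions.
  v = 5: the earlier basis element becomes u - 4 = 0, giving u = 4 — point (4, 5).
A lex Gröbner basis triangularizes the system, enabling back-substitution.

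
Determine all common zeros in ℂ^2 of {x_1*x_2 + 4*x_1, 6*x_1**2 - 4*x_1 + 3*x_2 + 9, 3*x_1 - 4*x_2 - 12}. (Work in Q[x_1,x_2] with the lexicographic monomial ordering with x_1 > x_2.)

{(0, -3)}

Compute a lex Gröbner basis by Buchberger's algorithm.
f_1 = x_1*x_2 + 4*x_1, LT = x_1*x_2.
f_2 = 6*x_1**2 - 4*x_1 + 3*x_2 + 9, LT = x_1**2.
f_3 = 3*x_1 - 4*x_2 - 12, LT = x_1.

S(f_1,f_2): lcm = x_1**2*x_2. S = 4*x_1**2 + 2/3*x_1*x_2 - 1/2*x_2**2 - 3/2*x_2.
  leading term x_1**2: subtract (2/3)·f_2 from 4*x_1**2 + 2/3*x_1*x_2 - 1/2*x_2**2 - 3/2*x_2 → 2/3*x_1*x_2 + 8/3*x_1 - 1/2*x_2**2 - 7/2*x_2 - 6
  leading term x_1*x_2: subtract (2/3)·f_1 from 2/3*x_1*x_2 + 8/3*x_1 - 1/2*x_2**2 - 7/2*x_2 - 6 → -1/2*x_2**2 - 7/2*x_2 - 6
  leading term x_2**2: no divisor's leading term divides it; move -1/2*x_2**2 to the remainder.
  leading term x_2: no divisor's leading term divides it; move -7/2*x_2 to the remainder.
  leading term 1: no divisor's leading term divides it; move -6 to the remainder.
  remainder -1/2*x_2**2 - 7/2*x_2 - 6 ≠ 0; add h_4 = -1/2*x_2**2 - 7/2*x_2 - 6 to the basis.

S(f_2,f_3): lcm = x_1**2. S = 4/3*x_1*x_2 + 10/3*x_1 + 1/2*x_2 + 3/2.
  leading term x_1*x_2: subtract (4/3)·f_1 from 4/3*x_1*x_2 + 10/3*x_1 + 1/2*x_2 + 3/2 → -2*x_1 + 1/2*x_2 + 3/2
  leading term x_1: subtract (-2/3)·f_3 from -2*x_1 + 1/2*x_2 + 3/2 → -13/6*x_2 - 13/2
  leading term x_2: no divisor's leading term divides it; move -13/6*x_2 to the remainder.
  leading term 1: no divisor's leading term divides it; move -13/2 to the remainder.
  remainder -13/6*x_2 - 13/2 ≠ 0; add h_5 = -13/6*x_2 - 13/2 to the basis.

The other S-polynomials (S(f_1,f_3), S(f_1,h_4), S(f_2,h_4), S(f_3,h_4), S(f_1,h_5), S(f_2,h_5), S(f_3,h_5), S(h_4,h_5)) all reduce to 0 modulo the current basis, so we have a Gröbner basis.
Inter-reduce: drop elements whose leading term is divisible by another's, tail-reduce, and make monic.
Reduced Gröbner basis: {x_1, x_2 + 3}.

Since the basis is lex-ordered, x_2 + 3 is univariate in x_2. Its roots are {-3}. Back-substituting each root into the other basis elements fixes the other coordinates.
  x_2 = -3: the earlier basis element becomes x_1 = 0, giving x_1 = 0 — point (0, -3).
Check: every point annihilates each of the original generators.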